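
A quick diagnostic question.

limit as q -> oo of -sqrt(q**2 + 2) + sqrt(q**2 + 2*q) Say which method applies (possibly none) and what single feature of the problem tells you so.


Verdict: conjugate multiplication — divergence minus divergence hides a finite answer — expose it by pairing sqrt(q**2 + 2*q) - sqrt(q**2 + 2) with its conjugate.


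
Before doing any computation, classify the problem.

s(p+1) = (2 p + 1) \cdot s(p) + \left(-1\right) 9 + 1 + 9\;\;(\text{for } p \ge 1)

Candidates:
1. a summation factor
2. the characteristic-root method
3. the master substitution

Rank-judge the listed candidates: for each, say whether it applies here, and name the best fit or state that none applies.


Verdict: a summation factor — an index-dependent multiplier 2 p + 1 rules out characteristic roots; a summation factor converts it to a pure difference.
- a summation factor — applicable, and directly so.
- the characteristic-root method: the coefficients change with the index, which the root method cannot absorb.
- the master substitution: no fixed divisor shrinks the index between calls.


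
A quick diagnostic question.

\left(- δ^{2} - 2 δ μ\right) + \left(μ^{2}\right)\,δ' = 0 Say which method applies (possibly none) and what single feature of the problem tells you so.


Verdict: the homogeneous substitution — scaling μ and δ together leaves the slope fixed — it depends only on δ/μ, so substitute the ratio. A Bernoulli substitution is a fair alternative on this equation directly; the homogeneous reading takes it as given.


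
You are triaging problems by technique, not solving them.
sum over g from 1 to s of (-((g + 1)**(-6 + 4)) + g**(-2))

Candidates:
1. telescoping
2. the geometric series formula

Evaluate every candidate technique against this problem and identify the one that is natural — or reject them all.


Diagnosis: telescoping — spot the paired structure — each term adds g**(-2) and subtracts its successor value, which the next term restores: the definition of a telescoping chain.
- telescoping — yes — fits the structure here.
- the geometric series formula: dividing successive terms gives an index-dependent quantity, not a constant.


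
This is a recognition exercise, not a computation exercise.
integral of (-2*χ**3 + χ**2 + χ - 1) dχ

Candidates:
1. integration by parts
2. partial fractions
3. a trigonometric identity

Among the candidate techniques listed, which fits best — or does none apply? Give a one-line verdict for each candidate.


Method: no special technique — a term-by-term power-rule job in χ; no substitution or rearrangement earns its keep here.
- integration by parts: parts would only shuffle a directly integrable integrand.
- partial fractions: there is no rational-function structure to decompose.
- a trigonometric identity — there is no trigonometric structure at all — the integrand carries no sine or cosine to rewrite.


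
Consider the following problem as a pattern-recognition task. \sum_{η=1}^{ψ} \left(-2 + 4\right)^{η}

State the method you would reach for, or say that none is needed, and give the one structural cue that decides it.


Method: the geometric series formula — consecutive terms stand in a fixed index-free ratio — the geometric sum formula closes it.


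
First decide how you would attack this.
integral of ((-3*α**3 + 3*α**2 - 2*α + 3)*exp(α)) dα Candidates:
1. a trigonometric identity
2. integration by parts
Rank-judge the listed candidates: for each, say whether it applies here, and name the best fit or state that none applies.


Method: integration by parts — -3*α**3 + 3*α**2 - 2*α + 3 dies after finitely many derivatives while exp(α) cycles under integration — the tabular/parts setup.
- a trigonometric identity — with no trigonometric functions present, identity rewriting has no target.
- integration by parts: applies; the problem has the shape this method handles.


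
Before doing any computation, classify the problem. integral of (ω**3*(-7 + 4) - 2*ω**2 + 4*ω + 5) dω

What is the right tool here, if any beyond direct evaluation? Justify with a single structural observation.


Method: no special technique — scan for structure and find none: constant multiples of powers of ω, integrate directly.


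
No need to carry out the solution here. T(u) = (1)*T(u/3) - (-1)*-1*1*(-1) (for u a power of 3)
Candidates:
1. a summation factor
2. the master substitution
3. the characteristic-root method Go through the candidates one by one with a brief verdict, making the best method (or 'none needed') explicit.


Technique: the master substitution — the argument shrinks by the factor 3, so measure the index on a logarithmic scale and the recursion becomes a shift.
- a summation factor: a divided-index call is outside the fixed-shift first-order family a summation factor normalizes.
- the master substitution: applicable, and directly so.
- the characteristic-root method: the recursion divides its index rather than shifting it — outside the constant-shift family the root method covers.


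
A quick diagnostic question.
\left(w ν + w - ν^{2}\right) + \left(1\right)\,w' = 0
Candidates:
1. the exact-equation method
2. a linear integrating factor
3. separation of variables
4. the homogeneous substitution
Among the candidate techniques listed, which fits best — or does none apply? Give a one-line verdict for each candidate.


Best approach: a linear integrating factor — the unknown enters only to the first power against a nonzero forcing term — the integrating-factor template applies directly.
- the exact-equation method: the cross partial derivatives disagree, so no single potential exists.
- a linear integrating factor: yes — fits the structure here.
- separation of variables: no division isolates the independent variable from the unknown.
- the homogeneous substitution — the slope is not a function of the ratio of the variables alone.


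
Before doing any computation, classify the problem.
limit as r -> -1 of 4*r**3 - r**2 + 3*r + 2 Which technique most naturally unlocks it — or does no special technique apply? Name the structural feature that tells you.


Diagnosis: no special technique — no vanishing denominator and no indeterminate clash at the point — evaluation is immediate.


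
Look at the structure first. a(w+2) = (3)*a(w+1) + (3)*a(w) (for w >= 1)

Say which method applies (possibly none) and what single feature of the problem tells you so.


Technique: the characteristic-root method — constant coefficients and linearity mean the ansatz r^w reduces it to solving the characteristic polynomial.


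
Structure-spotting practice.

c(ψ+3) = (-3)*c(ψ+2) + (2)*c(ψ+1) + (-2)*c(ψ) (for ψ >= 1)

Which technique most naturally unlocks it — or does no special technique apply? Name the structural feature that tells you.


Verdict: the characteristic-root method — every coefficient is a fixed number and the forcing is zero — substitute r^ψ and read off the root equation.


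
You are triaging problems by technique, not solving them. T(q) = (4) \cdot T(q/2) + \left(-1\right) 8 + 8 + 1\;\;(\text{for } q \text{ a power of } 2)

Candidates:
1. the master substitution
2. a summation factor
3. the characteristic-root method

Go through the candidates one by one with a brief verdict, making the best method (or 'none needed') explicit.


Technique: the master substitution — the argument contracts 2-fold per step: reindex q exponentially and solve the linear recurrence in the new index.
- the master substitution — a fit — the right tool for this form.
- a summation factor: the recursion divides its index rather than shifting it — there is no previous-term chain for a summation factor to telescope.
- the characteristic-root method — the recursion divides its index rather than shifting it — outside the constant-shift family the root method covers.


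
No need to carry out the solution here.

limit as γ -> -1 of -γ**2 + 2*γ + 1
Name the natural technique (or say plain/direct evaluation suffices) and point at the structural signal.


Verdict: no special technique — no zero denominators, no indeterminate clash at -1 — substitute and read off the value.


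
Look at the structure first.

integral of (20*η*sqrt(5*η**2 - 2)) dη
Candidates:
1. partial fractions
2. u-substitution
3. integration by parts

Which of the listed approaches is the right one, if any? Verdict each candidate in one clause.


Method: u-substitution — set u = 5*η**2 - 2: a constant multiple of its derivative, namely 20*η, is present as a factor once the integrand is collected, so the du is sitting there waiting.
- partial fractions: the expression is not a ratio of polynomials that decomposes further.
- u-substitution — applicable, and directly so.
- integration by parts: a polynomial factor is present, but its partner is not an exp, sine, or cosine of a degree-1 argument, nor a logarithm.


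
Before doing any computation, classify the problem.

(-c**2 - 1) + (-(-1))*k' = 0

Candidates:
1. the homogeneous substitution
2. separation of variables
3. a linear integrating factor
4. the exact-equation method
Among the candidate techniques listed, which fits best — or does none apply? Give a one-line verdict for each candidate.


Verdict: no special technique — the slope is a function of c alone, so integrate both sides directly.
- the homogeneous substitution — the slope changes under joint rescaling, failing the degree-zero test.
- separation of variables: separation is only trivially available — with the unknown absent from the slope this is a direct integration, not a separation problem.
- a linear integrating factor — the linear template holds only trivially here (the unknown is absent, so the coefficient is zero) — the method is not the natural label.
- the exact-equation method: the unknown never enters the equation — exactness holds emptily, with nothing for the method to add.


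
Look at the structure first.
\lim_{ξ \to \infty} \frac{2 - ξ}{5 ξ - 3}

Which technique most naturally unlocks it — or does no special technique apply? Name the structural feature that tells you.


Verdict: dominant-term comparison — growth-rate triage: the leading powers of ξ decide the limit, everything else is noise. Differentiating the expression as a single quotient would eventually settle it as well; matching dominant growth settles it immediately.


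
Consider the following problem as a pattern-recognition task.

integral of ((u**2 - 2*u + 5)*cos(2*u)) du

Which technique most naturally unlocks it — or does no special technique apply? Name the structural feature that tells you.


Best approach: integration by parts — differentiate u**2 - 2*u + 5, integrate cos(2*u): each pass lowers the polynomial degree, so parts terminates.


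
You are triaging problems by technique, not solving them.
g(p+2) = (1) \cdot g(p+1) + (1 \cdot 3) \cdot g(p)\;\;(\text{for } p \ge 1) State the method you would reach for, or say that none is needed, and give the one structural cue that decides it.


Best approach: the characteristic-root method — constant coefficients and linearity mean the ansatz r^p reduces it to solving the characteristic polynomial.


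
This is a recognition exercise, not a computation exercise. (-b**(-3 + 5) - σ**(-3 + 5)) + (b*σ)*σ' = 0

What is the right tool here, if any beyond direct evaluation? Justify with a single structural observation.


Technique: the homogeneous substitution — the slope is degree-zero homogeneous: the ratio substitution v = σ/b collapses it. Rearranged, this also fits the Bernoulli template directly; the homogeneous substitution reads the structure without the rearrangement.


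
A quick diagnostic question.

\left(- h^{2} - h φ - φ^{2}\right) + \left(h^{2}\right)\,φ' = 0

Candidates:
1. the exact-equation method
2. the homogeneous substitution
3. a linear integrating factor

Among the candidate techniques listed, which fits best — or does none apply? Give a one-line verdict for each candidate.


Technique: the homogeneous substitution — the slope's numerator and denominator have matching total degree, so it depends only on φ/h and the ratio substitution collapses it.
- the exact-equation method — the mixed-partials test fails on this split — it is not an exact differential as presented.
- the homogeneous substitution: a fit — the right tool for this form.
- a linear integrating factor: the unknown enters nonlinearly (through a power, a denominator, or a transcendental function), which the linear integrating-factor recipe cannot absorb as-is — any repair would come from a preliminary substitution, not the factor.


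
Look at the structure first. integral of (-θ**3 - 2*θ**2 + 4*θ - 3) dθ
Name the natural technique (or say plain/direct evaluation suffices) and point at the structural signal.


Best approach: no special technique — the integrand is a sum of constant multiples of powers of θ — integrate term by term.


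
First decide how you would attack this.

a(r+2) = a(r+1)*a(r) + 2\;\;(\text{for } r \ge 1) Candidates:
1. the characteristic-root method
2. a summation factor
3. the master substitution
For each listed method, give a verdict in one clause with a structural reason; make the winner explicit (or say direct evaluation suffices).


Verdict: no special technique — the new term depends nonlinearly on the old ones, which disqualifies every superposition-based technique.
- the characteristic-root method: the recursion is nonlinear in the sequence values, so no linear-modes ansatz applies.
- a summation factor: the recursion is nonlinear — outside the first-order linear family a summation factor addresses.
- the master substitution: no fixed divisor shrinks the index between calls.


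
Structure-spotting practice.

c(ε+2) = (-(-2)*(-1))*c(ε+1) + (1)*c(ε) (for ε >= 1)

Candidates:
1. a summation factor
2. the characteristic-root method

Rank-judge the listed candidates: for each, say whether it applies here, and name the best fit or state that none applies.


Verdict: the characteristic-root method — try a geometric ansatz r^ε: constant coefficients turn the recurrence into one polynomial equation in r.
- a summation factor — a summation factor telescopes one-step recursions; this one carries higher-order memory.
- the characteristic-root method — yes, a natural case for it.


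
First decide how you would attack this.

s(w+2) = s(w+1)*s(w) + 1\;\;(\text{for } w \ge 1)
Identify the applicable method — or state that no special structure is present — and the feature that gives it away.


Best approach: no special technique — this one you iterate or analyze qualitatively: the nonlinearity defeats linear solution methods.


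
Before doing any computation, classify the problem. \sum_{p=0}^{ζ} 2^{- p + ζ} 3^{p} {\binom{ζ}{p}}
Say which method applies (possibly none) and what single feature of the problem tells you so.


Method: the binomial theorem — terms weighting {\binom{ζ}{p}} against matched powers of 3 and 2 reassemble into (3 + 2)^ζ by the binomial theorem.


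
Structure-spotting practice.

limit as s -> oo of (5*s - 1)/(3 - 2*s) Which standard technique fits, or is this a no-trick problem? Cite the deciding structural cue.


Best approach: dominant-term comparison — divide by the highest power of s present: lower-order terms vanish and the dominant ratio remains. As a single quotient, the ∞/∞ shape would yield to repeated differentiation as well — the growth comparison gets there in one look.


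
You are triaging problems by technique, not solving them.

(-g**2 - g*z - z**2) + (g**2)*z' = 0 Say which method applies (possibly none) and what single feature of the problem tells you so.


Method: the homogeneous substitution — scaling g and z together leaves the slope fixed — it depends only on z/g, so substitute the ratio.


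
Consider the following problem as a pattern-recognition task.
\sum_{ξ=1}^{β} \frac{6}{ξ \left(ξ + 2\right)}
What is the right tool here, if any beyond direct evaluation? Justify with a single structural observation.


Verdict: telescoping — the denominator's roots in \frac{6}{ξ \left(ξ + 2\right)} sit an integer apart: decomposition produces a self-cancelling chain.


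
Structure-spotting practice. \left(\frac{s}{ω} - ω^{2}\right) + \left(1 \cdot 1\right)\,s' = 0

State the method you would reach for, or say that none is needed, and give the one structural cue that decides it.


Method: a linear integrating factor — the unknown enters only to the first power against a nonzero forcing term — the integrating-factor template applies directly.


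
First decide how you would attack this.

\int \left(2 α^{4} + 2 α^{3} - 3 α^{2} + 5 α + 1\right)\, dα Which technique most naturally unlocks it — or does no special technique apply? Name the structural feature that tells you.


Diagnosis: no special technique — every term is a constant multiple of a power of α; term-wise power-rule integration needs no preliminary transformation.


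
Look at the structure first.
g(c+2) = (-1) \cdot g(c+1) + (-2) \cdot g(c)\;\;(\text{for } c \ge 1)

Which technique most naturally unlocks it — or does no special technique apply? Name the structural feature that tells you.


Verdict: the characteristic-root method — no index-dependence in the weights and nothing inhomogeneous: classic characteristic-equation setup.


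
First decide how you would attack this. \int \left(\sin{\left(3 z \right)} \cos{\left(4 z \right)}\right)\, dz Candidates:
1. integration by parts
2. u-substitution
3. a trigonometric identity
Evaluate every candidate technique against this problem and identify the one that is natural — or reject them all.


Best approach: a trigonometric identity — two different frequencies multiply in \sin{\left(3 z \right)} \cos{\left(4 z \right)}; the product-to-sum formula separates them.
- integration by parts: not the natural route: no polynomial-kernel product appears — a recursive parts reduction of the trigonometric product exists, but the identity rewrite is direct.
- u-substitution — no subexpression of the integrand pairs with its own derivative as a factor — individual terms may offer their own substitutions, but any change of variable covering the whole integral would have to be constructed from outside the expression.
- a trigonometric identity: a fit — the right tool for this form.


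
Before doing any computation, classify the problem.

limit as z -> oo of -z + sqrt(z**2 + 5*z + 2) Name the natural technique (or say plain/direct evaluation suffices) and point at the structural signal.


Verdict: conjugate multiplication — infinity minus infinity with a radical in play — multiply by the conjugate so the divergences of sqrt(z**2 + 5*z + 2) and z annihilate.


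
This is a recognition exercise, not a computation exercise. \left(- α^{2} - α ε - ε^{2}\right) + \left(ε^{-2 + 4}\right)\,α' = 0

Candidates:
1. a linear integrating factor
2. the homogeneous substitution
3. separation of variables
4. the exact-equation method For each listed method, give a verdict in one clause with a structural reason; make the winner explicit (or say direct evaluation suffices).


Verdict: the homogeneous substitution — the slope is degree-zero homogeneous: the ratio substitution v = α/ε collapses it.
- a linear integrating factor: the unknown enters nonlinearly (through a power, a denominator, or a transcendental function), which the linear integrating-factor recipe cannot absorb as-is — any repair would come from a preliminary substitution, not the factor.
- the homogeneous substitution: yes — fits the structure here.
- separation of variables — the two dependences are entangled, not a clean product of one-variable pieces.
- the exact-equation method — exactness fails on the nose — the mixed partials do not match.


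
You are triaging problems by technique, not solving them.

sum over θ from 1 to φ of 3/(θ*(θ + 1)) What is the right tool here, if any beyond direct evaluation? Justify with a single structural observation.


Method: telescoping — the summand 3/(θ*(θ + 1)) decomposes into fractions whose poles differ by an integer shift — the series collapses.


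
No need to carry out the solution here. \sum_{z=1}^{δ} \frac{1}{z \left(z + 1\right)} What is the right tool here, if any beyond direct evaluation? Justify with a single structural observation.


Verdict: telescoping — after splitting \frac{1}{z \left(z + 1\right)} into partial fractions, the pieces are shifted copies of one function and cancel telescopically.


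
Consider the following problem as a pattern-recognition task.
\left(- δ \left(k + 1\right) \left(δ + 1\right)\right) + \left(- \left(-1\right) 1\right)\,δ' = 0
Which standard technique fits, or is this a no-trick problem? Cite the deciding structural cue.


Diagnosis: separation of variables — all dependence on the two variables factors apart, the defining separable shape. A Bernoulli substitution applies to this equation as given; separation takes the same equation in its displayed form.


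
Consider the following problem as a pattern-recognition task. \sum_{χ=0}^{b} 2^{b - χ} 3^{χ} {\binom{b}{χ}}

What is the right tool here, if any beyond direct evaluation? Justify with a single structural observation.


Technique: the binomial theorem — the summand is term χ of a binomial expansion in 3 and 2; the whole sum is a single power.


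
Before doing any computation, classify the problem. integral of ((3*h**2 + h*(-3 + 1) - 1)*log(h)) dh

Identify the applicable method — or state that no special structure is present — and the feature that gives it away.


Best approach: integration by parts — with u = log(h) the logarithm disappears after one differentiation, leaving a power-rule integral.


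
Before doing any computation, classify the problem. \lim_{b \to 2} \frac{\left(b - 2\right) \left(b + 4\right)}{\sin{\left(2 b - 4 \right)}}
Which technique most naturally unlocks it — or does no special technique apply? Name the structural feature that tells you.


Verdict: l'Hôpital's rule (0/0) — numerator and denominator both vanish at 2 — a genuine 0/0 form, which is exactly when l'Hôpital applies. A first-order expansion at the point is an equally standard path; the rule packages it.


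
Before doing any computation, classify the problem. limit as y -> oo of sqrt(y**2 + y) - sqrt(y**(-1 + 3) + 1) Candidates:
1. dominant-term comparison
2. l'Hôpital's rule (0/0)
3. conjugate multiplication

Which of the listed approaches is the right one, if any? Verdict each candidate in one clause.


Best approach: conjugate multiplication — this difference gives up after one conjugate multiplication — the radical structure cancels against its conjugate.
- dominant-term comparison — no dominant power emerges to decide the limit by degree comparison.
- l'Hôpital's rule (0/0): no quotient structure at all: the clash is ∞ minus ∞, which rationalizing converts into a tractable ratio.
- conjugate multiplication — applicable, and directly so.


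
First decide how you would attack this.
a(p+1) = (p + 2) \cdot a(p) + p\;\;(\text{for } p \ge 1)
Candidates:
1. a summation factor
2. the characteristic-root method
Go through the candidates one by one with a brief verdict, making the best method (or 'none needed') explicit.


Best approach: a summation factor — one-term recursion with variable weight p + 2 is solved by product normalization, not by root-finding.
- a summation factor — applicable, and directly so.
- the characteristic-root method: the coefficients vary with the index, breaking the constant-coefficient structure the method needs.


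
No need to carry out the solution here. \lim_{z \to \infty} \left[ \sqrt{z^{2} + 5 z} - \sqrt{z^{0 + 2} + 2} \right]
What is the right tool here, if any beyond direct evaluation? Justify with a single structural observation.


Verdict: conjugate multiplication — turning the difference into a conjugate-rationalized ratio makes the limit readable.


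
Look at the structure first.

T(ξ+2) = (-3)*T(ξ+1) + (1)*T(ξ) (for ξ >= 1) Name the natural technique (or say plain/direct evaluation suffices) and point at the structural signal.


Verdict: the characteristic-root method — every coefficient is a fixed number and the forcing is zero — substitute r^ξ and read off the root equation.


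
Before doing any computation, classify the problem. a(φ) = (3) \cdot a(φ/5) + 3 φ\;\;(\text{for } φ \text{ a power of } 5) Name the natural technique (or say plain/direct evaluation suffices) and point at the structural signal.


Diagnosis: the master substitution — the argument shrinks by the factor 5, so measure the index on a logarithmic scale and the recursion becomes a shift.


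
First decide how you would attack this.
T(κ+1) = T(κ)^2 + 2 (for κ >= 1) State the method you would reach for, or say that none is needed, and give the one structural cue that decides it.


Method: no special technique — the update rule curves (it is not linear in the unknown sequence), so no superposition-based closed form attaches — iterate or study it directly.


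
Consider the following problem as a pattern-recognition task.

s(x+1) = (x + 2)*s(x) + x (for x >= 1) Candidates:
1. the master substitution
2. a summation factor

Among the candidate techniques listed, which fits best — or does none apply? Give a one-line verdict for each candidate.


Technique: a summation factor — because the multiplier x + 2 is index-dependent, divide through by its running product and sum the resulting differences.
- the master substitution — no fixed divisor shrinks the index between calls.
- a summation factor: yes, a natural case for it.


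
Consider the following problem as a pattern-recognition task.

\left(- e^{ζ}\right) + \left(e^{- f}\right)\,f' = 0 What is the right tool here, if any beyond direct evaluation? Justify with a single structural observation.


Verdict: separation of variables — one side of the product carries the independent variable, the other the unknown — the textbook separation shape. The cross-partial test also passes here (vacuously, each side single-variable); the potential-function route would work, separation is simply more immediate.


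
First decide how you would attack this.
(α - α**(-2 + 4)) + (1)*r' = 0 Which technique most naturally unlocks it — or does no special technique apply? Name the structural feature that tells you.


Diagnosis: no special technique — solved for the derivative, no r appears — this is antidifferentiation in α wearing ODE clothing.


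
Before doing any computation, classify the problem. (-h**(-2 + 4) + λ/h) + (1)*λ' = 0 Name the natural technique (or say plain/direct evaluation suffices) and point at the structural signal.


Technique: a linear integrating factor — the unknown enters only to the first power against a nonzero forcing term — the integrating-factor template applies directly.


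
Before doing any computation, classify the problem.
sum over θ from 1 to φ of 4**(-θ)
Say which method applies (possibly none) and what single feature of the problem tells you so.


Technique: the geometric series formula — consecutive terms stand in a fixed index-free ratio — the geometric sum formula closes it.


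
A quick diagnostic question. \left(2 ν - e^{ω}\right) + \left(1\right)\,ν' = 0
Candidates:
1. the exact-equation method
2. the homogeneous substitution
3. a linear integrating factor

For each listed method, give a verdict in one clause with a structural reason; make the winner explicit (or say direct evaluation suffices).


Technique: a linear integrating factor — the unknown enters only to the first power against a nonzero forcing term — the integrating-factor template applies directly.
- the exact-equation method: exactness fails on the nose — the mixed partials do not match.
- the homogeneous substitution: the slope does not depend on the ratio of the variables alone.
- a linear integrating factor: applicable, and directly so.


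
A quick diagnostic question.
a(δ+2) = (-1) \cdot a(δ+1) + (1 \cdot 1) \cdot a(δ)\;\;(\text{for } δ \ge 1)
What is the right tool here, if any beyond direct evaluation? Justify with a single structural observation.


Technique: the characteristic-root method — because shifting δ leaves the equation's coefficients unchanged, exponential trials reduce it to algebra.


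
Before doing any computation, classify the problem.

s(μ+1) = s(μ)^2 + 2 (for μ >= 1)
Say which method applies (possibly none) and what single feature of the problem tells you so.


Diagnosis: no special technique — the unknown enters the rule nonlinearly, not as a weighted sum — no linear method is even well-posed.


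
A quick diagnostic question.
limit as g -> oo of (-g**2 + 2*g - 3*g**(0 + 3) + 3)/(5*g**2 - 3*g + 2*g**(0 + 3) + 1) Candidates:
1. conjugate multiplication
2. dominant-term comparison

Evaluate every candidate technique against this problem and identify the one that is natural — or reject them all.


Verdict: dominant-term comparison — divide by the highest power of g present: lower-order terms vanish and the dominant ratio remains.
- conjugate multiplication — the conjugate move applies to radical differences, which this is not.
- dominant-term comparison: applies; the problem has the shape this method handles.


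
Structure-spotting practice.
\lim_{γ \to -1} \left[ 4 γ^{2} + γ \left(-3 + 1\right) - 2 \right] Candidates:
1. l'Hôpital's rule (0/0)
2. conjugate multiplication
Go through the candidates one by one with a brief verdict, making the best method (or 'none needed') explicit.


Diagnosis: no special technique — no vanishing denominator and no indeterminate clash at the point — evaluation is immediate.
- l'Hôpital's rule (0/0) — substituting the point gives a finite value outright — there is no indeterminate clash to repair.
- conjugate multiplication — no difference of divergent radicals appears, so rationalizing has nothing to cancel.


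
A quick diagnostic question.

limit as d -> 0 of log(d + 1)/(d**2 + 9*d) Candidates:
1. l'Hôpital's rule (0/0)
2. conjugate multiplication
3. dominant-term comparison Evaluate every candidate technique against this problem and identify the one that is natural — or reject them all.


Verdict: l'Hôpital's rule (0/0) — both numerator and denominator vanish at 0: the genuine 0/0 indeterminate that l'Hôpital exists for. A first-order expansion at the point is an equally standard path; the rule packages it.
- l'Hôpital's rule (0/0) — applies; the problem has the shape this method handles.
- conjugate multiplication — multiplying by a conjugate would not remove any indeterminacy here.
- dominant-term comparison: no dominant power emerges to decide the limit by degree comparison.


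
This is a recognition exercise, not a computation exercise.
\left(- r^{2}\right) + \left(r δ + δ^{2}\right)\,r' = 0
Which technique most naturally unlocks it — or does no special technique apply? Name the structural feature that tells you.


Technique: the homogeneous substitution — the slope is degree-zero homogeneous: the ratio substitution v = r/δ collapses it. A Bernoulli substitution after rearrangement (possibly exchanging dependent and independent variable) is a fair alternative; the homogeneous route works on the equation as it stands.


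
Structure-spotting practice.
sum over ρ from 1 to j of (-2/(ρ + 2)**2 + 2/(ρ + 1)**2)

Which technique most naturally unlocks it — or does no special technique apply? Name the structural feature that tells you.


Diagnosis: telescoping — difference-of-shifts structure (each term adds 2/(ρ + 1)**2, then subtracts its one-index-advanced value, which the following term adds back) leaves only the first and last pieces standing.


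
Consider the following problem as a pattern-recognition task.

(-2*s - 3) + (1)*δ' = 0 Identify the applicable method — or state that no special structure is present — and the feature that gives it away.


Diagnosis: no special technique — solved for the derivative, δ never appears on the right — this is a direct integration in s, not a differential-equations problem at heart.


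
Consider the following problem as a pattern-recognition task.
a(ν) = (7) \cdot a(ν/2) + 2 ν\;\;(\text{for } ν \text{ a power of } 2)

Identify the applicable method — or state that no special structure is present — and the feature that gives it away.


Method: the master substitution — the argument shrinks by the factor 2, so measure the index on a logarithmic scale and the recursion becomes a shift.


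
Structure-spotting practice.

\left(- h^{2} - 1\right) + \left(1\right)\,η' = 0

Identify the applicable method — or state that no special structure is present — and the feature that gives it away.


Verdict: no special technique — with η absent the equation is not coupled at all: direct integration in h.


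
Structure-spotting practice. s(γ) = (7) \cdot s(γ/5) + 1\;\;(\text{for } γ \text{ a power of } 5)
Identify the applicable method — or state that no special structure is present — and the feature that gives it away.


Verdict: the master substitution — the argument shrinks by the factor 5, so measure the index on a logarithmic scale and the recursion becomes a shift.


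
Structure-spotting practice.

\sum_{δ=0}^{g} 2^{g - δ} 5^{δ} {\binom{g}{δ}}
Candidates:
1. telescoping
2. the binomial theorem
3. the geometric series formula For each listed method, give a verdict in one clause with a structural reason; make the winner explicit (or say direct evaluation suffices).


Best approach: the binomial theorem — the binomial coefficients weight matched powers of 5 and 2, which is exactly the expansion of a binomial power.
- telescoping: as presented, consecutive terms share no shifted copy to cancel against — no rewrite is on display to change that.
- the binomial theorem — a fit — the right tool for this form.
- the geometric series formula — the term-to-term ratio drifts with the index — the one thing the geometric formula cannot absorb.


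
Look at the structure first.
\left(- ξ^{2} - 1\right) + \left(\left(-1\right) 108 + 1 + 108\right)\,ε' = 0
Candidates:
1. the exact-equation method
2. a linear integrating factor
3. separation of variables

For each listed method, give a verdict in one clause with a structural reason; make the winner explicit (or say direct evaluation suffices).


Method: no special technique — solved for the derivative, no ε appears — this is antidifferentiation in ξ wearing ODE clothing.
- the exact-equation method: no dependence on the unknown anywhere: exactness is a label without content here.
- a linear integrating factor — with the unknown absent the integrating factor is a formality; direct integration is the working structure.
- separation of variables — with no unknown in the slope, separating variables is a formality — the equation integrates directly.


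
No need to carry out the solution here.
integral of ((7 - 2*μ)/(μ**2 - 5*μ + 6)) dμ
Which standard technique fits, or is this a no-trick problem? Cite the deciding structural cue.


Verdict: partial fractions — with μ**2 - 5*μ + 6 factorable and the degree on top strictly smaller, simple-fraction decomposition is immediate.


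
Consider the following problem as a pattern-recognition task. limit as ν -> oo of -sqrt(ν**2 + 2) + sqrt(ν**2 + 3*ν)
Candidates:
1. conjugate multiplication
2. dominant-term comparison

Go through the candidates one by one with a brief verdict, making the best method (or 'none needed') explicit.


Method: conjugate multiplication — this difference gives up after one conjugate multiplication — the radical structure cancels against its conjugate.
- conjugate multiplication: applies; the problem has the shape this method handles.
- dominant-term comparison: no ranking of term growth rates resolves the limit here.


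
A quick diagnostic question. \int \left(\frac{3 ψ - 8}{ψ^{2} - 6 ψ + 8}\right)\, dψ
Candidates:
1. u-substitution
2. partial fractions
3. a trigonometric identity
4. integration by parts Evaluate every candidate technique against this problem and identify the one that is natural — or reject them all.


Diagnosis: partial fractions — the bottom factors while the top stays lower-degree — split into simple fractions and integrate piece by piece.
- u-substitution — no subexpression of the integrand pairs with its own derivative as a factor — individual terms may offer their own substitutions, but any change of variable covering the whole integral would have to be constructed from outside the expression.
- partial fractions — a fit — the right tool for this form.
- a trigonometric identity: no sine or cosine appears, so there is nothing for a trigonometric identity to act on.
- integration by parts — the nonconstant-polynomial-times-standard-kernel pattern (an exp, sine, cosine, or logarithm partner) is absent.


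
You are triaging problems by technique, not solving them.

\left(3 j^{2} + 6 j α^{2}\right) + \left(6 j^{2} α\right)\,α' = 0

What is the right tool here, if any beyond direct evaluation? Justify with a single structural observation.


Verdict: the exact-equation method — checking ∂/∂α of 3 j^{2} + 6 j α^{2} against ∂/∂j of 6 j^{2} α: they match — the equation is exact as it stands.


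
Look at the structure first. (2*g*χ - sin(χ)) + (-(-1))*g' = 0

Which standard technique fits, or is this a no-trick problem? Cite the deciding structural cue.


Verdict: a linear integrating factor — linear in the unknown with genuine forcing: multiply through by the exponential of the integrated coefficient and the left side closes into one derivative.


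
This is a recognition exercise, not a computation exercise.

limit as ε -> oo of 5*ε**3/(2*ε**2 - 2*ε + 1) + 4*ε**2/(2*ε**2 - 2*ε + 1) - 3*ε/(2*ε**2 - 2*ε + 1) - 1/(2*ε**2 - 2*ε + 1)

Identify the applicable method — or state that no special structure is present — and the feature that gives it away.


Best approach: dominant-term comparison — growth-rate triage: the leading powers of ε decide the limit, everything else is noise. Viewed as a single quotient this is an ∞/∞ form — an at-infinity application of l'Hôpital's rule would also resolve it; comparing leading growth reads the answer without differentiating.


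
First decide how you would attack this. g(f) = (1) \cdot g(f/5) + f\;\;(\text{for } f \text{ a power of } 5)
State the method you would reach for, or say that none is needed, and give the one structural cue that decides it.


Diagnosis: the master substitution — the argument shrinks by the factor 5, so measure the index on a logarithmic scale and the recursion becomes a shift.


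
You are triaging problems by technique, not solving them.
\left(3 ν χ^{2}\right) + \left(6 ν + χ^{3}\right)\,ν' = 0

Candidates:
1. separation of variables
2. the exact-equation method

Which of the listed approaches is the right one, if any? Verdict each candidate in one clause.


Best approach: the exact-equation method — checking ∂/∂ν of 3 ν χ^{2} against ∂/∂χ of 6 ν + χ^{3}: they match — the equation is exact as it stands.
- separation of variables — no algebra isolates the independent variable on one side and the unknown on the other.
- the exact-equation method — yes, a natural case for it.


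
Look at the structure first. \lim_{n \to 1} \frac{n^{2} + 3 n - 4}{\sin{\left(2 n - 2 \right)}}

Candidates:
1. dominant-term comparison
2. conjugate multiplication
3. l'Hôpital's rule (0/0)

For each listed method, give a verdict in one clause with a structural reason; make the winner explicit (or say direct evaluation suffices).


Verdict: l'Hôpital's rule (0/0) — the 0/0 form at 1 is the signature situation for l'Hôpital's rule. One could equally expand both pieces locally and compare leading terms; the rule does that in one stroke.
- dominant-term comparison — this is not a rational comparison of growth rates at infinity.
- conjugate multiplication: the conjugate move applies to radical differences, which this is not.
- l'Hôpital's rule (0/0): applicable, and directly so.
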